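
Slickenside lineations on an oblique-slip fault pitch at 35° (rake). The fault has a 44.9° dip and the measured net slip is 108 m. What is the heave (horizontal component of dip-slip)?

dip-slip = net slip × sin(rake) = 108 m × sin(35°) = 61.95 m
heave = dip-slip × cos(dip) = 61.95 × cos(44.9°) = 43.9 m

43.9 m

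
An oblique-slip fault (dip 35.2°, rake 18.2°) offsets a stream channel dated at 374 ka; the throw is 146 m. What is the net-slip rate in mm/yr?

2.17 mm/yr

dip-slip = throw / sin(dip) = 146 / sin(35.2°) = 253.3 m
net slip = dip-slip / sin(rake) = 253.3 / sin(18.2°) = 810.9 m
rate = 810.9 m / 374 ka = 0.00217 m/yr = 2.17 mm/yr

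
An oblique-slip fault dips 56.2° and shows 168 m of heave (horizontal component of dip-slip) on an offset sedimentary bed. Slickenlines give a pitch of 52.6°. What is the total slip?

dip-slip = heave / cos(dip) = 168 / cos(56.2°) = 302 m
net slip = dip-slip / sin(rake) = 302 / sin(52.6°) = 380 m

380 m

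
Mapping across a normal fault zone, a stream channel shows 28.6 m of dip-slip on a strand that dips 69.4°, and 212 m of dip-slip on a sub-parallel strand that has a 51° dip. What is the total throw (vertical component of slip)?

192 m

throw_A = 28.6 × sin(69.4°) = 26.77 m
throw_B = 212 × sin(51°) = 164.8 m
total = 26.77 + 164.8 = 192 m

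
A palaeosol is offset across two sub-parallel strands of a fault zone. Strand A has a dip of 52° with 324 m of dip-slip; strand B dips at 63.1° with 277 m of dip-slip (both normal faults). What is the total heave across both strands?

325 m

heave_A = 324 × cos(52°) = 199.5 m
heave_B = 277 × cos(63.1°) = 125.3 m
total = 199.5 + 125.3 = 325 m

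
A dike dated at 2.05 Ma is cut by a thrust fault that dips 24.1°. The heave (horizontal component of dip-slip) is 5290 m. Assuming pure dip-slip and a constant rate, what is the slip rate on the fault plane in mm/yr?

2.83 mm/yr

dip-slip = heave / cos(dip) = 5290 m / cos(24.1°) = 5795 m
rate = 5795 m / 2.05 Ma = 0.00283 m/yr = 2.83 mm/yr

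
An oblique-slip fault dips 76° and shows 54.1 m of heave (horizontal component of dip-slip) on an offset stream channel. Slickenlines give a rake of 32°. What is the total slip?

422 m

dip-slip = heave / cos(dip) = 54.1 / cos(76°) = 223.6 m
net slip = dip-slip / sin(rake) = 223.6 / sin(32°) = 422 m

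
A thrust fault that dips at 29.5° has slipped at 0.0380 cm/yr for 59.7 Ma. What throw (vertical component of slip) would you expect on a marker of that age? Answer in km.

dip-slip = rate × time = 0.0380 cm/yr × 59.7 Ma = 22690 m
throw = dip-slip × sin(dip) = 22690 × sin(29.5°) = 11200 m = 11.2 km

11.2 km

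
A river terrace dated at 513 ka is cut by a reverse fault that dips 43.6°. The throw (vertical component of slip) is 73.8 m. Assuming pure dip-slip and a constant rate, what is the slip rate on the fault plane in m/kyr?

0.209 m/kyr

dip-slip = throw / sin(dip) = 73.8 m / sin(43.6°) = 107 m
rate = 107 m / 513 ka = 0.000209 m/yr = 0.209 m/kyr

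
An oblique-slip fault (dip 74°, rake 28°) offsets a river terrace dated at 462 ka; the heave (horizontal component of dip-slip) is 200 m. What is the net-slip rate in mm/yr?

3.35 mm/yr

dip-slip = heave / cos(dip) = 200 / cos(74°) = 725.6 m
net slip = dip-slip / sin(rake) = 725.6 / sin(28°) = 1546 m
rate = 1546 m / 462 ka = 0.00335 m/yr = 3.35 mm/yr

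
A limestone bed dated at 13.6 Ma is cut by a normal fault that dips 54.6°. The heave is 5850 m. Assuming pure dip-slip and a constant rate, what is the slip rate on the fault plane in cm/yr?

0.0743 cm/yr

dip-slip = heave / cos(dip) = 5850 m / cos(54.6°) = 10100 m
rate = 10100 m / 13.6 Ma = 0.000743 m/yr = 0.0743 cm/yr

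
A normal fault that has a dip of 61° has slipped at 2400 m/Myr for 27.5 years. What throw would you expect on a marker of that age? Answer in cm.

5.77 cm

dip-slip = rate × time = 2400 m/Myr × 27.5 years = 0.06600 m
throw = dip-slip × sin(dip) = 0.06600 × sin(61°) = 0.0577 m = 5.77 cm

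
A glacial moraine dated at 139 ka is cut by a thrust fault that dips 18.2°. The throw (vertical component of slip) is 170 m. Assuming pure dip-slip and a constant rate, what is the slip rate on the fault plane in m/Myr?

3920 m/Myr

dip-slip = throw / sin(dip) = 170 m / sin(18.2°) = 544.3 m
rate = 544.3 m / 139 ka = 0.00392 m/yr = 3920 m/Myr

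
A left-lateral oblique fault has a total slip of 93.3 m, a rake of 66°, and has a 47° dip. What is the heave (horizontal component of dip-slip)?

dip-slip = net slip × sin(rake) = 93.3 m × sin(66°) = 85.23 m
heave = dip-slip × cos(dip) = 85.23 × cos(47°) = 58.1 m

58.1 m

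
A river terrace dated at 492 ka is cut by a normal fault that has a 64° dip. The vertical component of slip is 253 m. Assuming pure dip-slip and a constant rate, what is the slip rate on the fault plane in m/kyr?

0.572 m/kyr

dip-slip = throw / sin(dip) = 253 m / sin(64°) = 281.5 m
rate = 281.5 m / 492 ka = 0.000572 m/yr = 0.572 m/kyr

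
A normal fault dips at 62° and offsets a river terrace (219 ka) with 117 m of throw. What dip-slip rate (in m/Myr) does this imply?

dip-slip = throw / sin(dip) = 117 m / sin(62°) = 132.5 m
rate = 132.5 m / 219 ka = 0.000605 m/yr = 605 m/Myr

605 m/Myr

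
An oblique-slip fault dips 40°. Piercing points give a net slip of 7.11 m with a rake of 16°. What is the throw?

1.26 m

dip-slip = net slip × sin(rake) = 7.11 m × sin(16°) = 1.960 m
throw = dip-slip × sin(dip) = 1.960 × sin(40°) = 1.26 m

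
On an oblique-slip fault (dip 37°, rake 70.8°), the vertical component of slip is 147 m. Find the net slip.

259 m

dip-slip = throw / sin(dip) = 147 / sin(37°) = 244.3 m
net slip = dip-slip / sin(rake) = 244.3 / sin(70.8°) = 259 m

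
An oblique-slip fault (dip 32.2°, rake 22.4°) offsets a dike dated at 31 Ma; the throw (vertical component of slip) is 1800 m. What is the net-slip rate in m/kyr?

0.286 m/kyr

dip-slip = throw / sin(dip) = 1800 / sin(32.2°) = 3378 m
net slip = dip-slip / sin(rake) = 3378 / sin(22.4°) = 8864 m
rate = 8864 m / 31 Ma = 0.000286 m/yr = 0.286 m/kyr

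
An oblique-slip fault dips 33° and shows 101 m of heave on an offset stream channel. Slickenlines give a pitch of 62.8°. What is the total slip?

dip-slip = heave / cos(dip) = 101 / cos(33°) = 120.4 m
net slip = dip-slip / sin(rake) = 120.4 / sin(62.8°) = 135 m

135 m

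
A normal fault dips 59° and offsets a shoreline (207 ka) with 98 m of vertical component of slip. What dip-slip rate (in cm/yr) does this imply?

dip-slip = throw / sin(dip) = 98 m / sin(59°) = 114.3 m
rate = 114.3 m / 207 ka = 0.000552 m/yr = 0.0552 cm/yr

0.0552 cm/yr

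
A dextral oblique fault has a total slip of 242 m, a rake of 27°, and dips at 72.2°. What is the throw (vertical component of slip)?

dip-slip = net slip × sin(rake) = 242 m × sin(27°) = 109.9 m
throw = dip-slip × sin(dip) = 109.9 × sin(72.2°) = 105 m

105 m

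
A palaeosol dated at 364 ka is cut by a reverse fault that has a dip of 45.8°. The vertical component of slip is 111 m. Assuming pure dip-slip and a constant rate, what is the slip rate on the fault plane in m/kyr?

0.425 m/kyr

dip-slip = throw / sin(dip) = 111 m / sin(45.8°) = 154.8 m
rate = 154.8 m / 364 ka = 0.000425 m/yr = 0.425 m/kyr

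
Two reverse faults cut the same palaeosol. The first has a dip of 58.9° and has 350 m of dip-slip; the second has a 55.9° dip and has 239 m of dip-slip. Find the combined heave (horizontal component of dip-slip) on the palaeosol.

315 m

heave_A = 350 × cos(58.9°) = 180.8 m
heave_B = 239 × cos(55.9°) = 134 m
total = 180.8 + 134 = 315 m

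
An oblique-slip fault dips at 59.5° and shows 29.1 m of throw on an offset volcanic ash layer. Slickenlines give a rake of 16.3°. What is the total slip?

120 m

dip-slip = throw / sin(dip) = 29.1 / sin(59.5°) = 33.77 m
net slip = dip-slip / sin(rake) = 33.77 / sin(16.3°) = 120 m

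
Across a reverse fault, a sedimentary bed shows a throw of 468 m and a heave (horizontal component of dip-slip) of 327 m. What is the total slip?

571 m

net slip = √(throw² + heave²) = √(468² + 327²) = 571 m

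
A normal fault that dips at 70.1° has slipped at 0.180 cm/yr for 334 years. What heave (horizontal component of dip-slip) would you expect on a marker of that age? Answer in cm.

20.5 cm

dip-slip = rate × time = 0.180 cm/yr × 334 years = 0.6012 m
heave = dip-slip × cos(dip) = 0.6012 × cos(70.1°) = 0.205 m = 20.5 cm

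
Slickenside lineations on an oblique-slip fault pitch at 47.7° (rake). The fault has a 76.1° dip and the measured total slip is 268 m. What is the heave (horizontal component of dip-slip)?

dip-slip = net slip × sin(rake) = 268 m × sin(47.7°) = 198.2 m
heave = dip-slip × cos(dip) = 198.2 × cos(76.1°) = 47.6 m

47.6 m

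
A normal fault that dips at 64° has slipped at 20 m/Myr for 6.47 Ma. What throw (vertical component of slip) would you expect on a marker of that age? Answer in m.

dip-slip = rate × time = 20 m/Myr × 6.47 Ma = 129.4 m
throw = dip-slip × sin(dip) = 129.4 × sin(64°) = 116 m

116 m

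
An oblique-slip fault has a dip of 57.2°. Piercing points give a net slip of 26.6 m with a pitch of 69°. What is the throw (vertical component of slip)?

20.9 m

dip-slip = net slip × sin(rake) = 26.6 m × sin(69°) = 24.83 m
throw = dip-slip × sin(dip) = 24.83 × sin(57.2°) = 20.9 m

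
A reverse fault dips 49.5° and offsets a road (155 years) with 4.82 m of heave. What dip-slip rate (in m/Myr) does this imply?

dip-slip = heave / cos(dip) = 4.82 m / cos(49.5°) = 7.422 m
rate = 7.422 m / 155 years = 0.0479 m/yr = 47900 m/Myr

47900 m/Myr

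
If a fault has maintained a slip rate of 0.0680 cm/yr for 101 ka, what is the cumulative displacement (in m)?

68.7 m

slip = rate × time = 0.0680 cm/yr × 101 ka = 68.7 m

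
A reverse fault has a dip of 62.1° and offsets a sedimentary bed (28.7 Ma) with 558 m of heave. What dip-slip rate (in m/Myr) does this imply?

dip-slip = heave / cos(dip) = 558 m / cos(62.1°) = 1192 m
rate = 1192 m / 28.7 Ma = 0.0000416 m/yr = 41.6 m/Myr

41.6 m/Myr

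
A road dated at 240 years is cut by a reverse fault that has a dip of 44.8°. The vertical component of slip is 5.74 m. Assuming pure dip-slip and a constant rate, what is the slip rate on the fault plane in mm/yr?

33.9 mm/yr

dip-slip = throw / sin(dip) = 5.74 m / sin(44.8°) = 8.146 m
rate = 8.146 m / 240 years = 0.0339 m/yr = 33.9 mm/yr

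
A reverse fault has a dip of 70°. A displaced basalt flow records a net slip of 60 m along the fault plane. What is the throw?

throw = dip-slip × sin(dip) = 60 m × sin(70°) = 56.4 m

56.4 m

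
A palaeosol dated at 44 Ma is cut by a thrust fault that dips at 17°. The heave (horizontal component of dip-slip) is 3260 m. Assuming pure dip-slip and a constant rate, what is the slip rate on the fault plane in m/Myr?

77.5 m/Myr

dip-slip = heave / cos(dip) = 3260 m / cos(17°) = 3409 m
rate = 3409 m / 44 Ma = 0.0000775 m/yr = 77.5 m/Myr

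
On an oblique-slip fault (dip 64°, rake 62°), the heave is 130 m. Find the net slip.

336 m

dip-slip = heave / cos(dip) = 130 / cos(64°) = 296.6 m
net slip = dip-slip / sin(rake) = 296.6 / sin(62°) = 336 m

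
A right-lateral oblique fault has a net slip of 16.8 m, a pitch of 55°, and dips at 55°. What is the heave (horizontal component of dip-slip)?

dip-slip = net slip × sin(rake) = 16.8 m × sin(55°) = 13.76 m
heave = dip-slip × cos(dip) = 13.76 × cos(55°) = 7.89 m

7.89 m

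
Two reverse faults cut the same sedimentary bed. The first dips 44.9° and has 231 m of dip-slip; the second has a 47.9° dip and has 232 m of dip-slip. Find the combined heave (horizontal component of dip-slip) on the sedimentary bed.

heave_A = 231 × cos(44.9°) = 163.6 m
heave_B = 232 × cos(47.9°) = 155.5 m
total = 163.6 + 155.5 = 319 m

319 m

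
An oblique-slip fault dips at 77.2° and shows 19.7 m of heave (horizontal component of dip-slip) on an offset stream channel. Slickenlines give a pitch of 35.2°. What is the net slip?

dip-slip = heave / cos(dip) = 19.7 / cos(77.2°) = 88.92 m
net slip = dip-slip / sin(rake) = 88.92 / sin(35.2°) = 154 m

154 m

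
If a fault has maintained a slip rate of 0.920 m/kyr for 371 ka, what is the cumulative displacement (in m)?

341 m

slip = rate × time = 0.920 m/kyr × 371 ka = 341 m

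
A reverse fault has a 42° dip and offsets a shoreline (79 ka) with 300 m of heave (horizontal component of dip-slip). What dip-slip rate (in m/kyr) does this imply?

5.11 m/kyr

dip-slip = heave / cos(dip) = 300 m / cos(42°) = 403.7 m
rate = 403.7 m / 79 ka = 0.00511 m/yr = 5.11 m/kyr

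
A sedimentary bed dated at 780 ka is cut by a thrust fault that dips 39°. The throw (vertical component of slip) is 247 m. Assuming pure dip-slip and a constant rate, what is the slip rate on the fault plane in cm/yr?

dip-slip = throw / sin(dip) = 247 m / sin(39°) = 392.5 m
rate = 392.5 m / 780 ka = 0.000503 m/yr = 0.0503 cm/yr

0.0503 cm/yr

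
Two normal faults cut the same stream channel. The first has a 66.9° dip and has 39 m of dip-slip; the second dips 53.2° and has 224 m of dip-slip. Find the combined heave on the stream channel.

149 m

heave_A = 39 × cos(66.9°) = 15.30 m
heave_B = 224 × cos(53.2°) = 134.2 m
total = 15.30 + 134.2 = 149 m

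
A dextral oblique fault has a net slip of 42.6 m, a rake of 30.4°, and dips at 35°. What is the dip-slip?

21.6 m

dip-slip = net slip × sin(rake) = 42.6 m × sin(30.4°) = 21.6 m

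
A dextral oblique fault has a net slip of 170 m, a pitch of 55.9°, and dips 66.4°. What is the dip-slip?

141 m

dip-slip = net slip × sin(rake) = 170 m × sin(55.9°) = 141 m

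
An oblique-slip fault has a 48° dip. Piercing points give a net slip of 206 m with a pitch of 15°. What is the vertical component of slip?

39.6 m

dip-slip = net slip × sin(rake) = 206 m × sin(15°) = 53.32 m
throw = dip-slip × sin(dip) = 53.32 × sin(48°) = 39.6 m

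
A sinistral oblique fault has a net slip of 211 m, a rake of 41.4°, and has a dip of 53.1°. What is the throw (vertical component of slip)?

112 m

dip-slip = net slip × sin(rake) = 211 m × sin(41.4°) = 139.5 m
throw = dip-slip × sin(dip) = 139.5 × sin(53.1°) = 112 m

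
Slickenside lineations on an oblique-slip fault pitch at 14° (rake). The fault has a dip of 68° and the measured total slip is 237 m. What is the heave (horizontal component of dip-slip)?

21.5 m

dip-slip = net slip × sin(rake) = 237 m × sin(14°) = 57.34 m
heave = dip-slip × cos(dip) = 57.34 × cos(68°) = 21.5 m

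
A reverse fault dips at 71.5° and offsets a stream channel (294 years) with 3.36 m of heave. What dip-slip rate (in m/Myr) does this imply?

dip-slip = heave / cos(dip) = 3.36 m / cos(71.5°) = 10.59 m
rate = 10.59 m / 294 years = 0.0360 m/yr = 36000 m/Myr

36000 m/Myr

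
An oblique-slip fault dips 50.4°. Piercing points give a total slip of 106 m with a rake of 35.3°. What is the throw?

47.2 m

dip-slip = net slip × sin(rake) = 106 m × sin(35.3°) = 61.25 m
throw = dip-slip × sin(dip) = 61.25 × sin(50.4°) = 47.2 m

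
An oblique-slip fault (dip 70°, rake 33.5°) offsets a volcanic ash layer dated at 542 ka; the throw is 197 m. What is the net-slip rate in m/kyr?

dip-slip = throw / sin(dip) = 197 / sin(70°) = 209.6 m
net slip = dip-slip / sin(rake) = 209.6 / sin(33.5°) = 379.8 m
rate = 379.8 m / 542 ka = 0.000701 m/yr = 0.701 m/kyr

0.701 m/kyr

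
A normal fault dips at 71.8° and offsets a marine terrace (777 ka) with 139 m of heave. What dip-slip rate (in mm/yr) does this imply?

0.573 mm/yr

dip-slip = heave / cos(dip) = 139 m / cos(71.8°) = 445 m
rate = 445 m / 777 ka = 0.000573 m/yr = 0.573 mm/yr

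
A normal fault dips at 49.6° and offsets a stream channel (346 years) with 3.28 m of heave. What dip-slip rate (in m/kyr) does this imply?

14.6 m/kyr

dip-slip = heave / cos(dip) = 3.28 m / cos(49.6°) = 5.061 m
rate = 5.061 m / 346 years = 0.0146 m/yr = 14.6 m/kyr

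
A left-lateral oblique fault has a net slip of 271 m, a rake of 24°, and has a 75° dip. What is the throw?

dip-slip = net slip × sin(rake) = 271 m × sin(24°) = 110.2 m
throw = dip-slip × sin(dip) = 110.2 × sin(75°) = 106 m

106 m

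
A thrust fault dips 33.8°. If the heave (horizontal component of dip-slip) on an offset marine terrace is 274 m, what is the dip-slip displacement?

dip-slip = heave / cos(dip) = 274 / cos(33.8°) = 330 m

330 m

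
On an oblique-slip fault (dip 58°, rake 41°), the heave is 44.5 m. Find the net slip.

dip-slip = heave / cos(dip) = 44.5 / cos(58°) = 83.98 m
net slip = dip-slip / sin(rake) = 83.98 / sin(41°) = 128 m

128 m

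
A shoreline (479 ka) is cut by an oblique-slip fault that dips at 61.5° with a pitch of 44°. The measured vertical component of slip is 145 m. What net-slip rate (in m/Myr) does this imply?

dip-slip = throw / sin(dip) = 145 / sin(61.5°) = 165 m
net slip = dip-slip / sin(rake) = 165 / sin(44°) = 237.5 m
rate = 237.5 m / 479 ka = 0.000496 m/yr = 496 m/Myr

496 m/Myr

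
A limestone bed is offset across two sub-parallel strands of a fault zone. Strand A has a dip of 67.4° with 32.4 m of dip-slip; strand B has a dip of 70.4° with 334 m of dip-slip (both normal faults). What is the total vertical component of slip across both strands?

345 m

throw_A = 32.4 × sin(67.4°) = 29.91 m
throw_B = 334 × sin(70.4°) = 314.6 m
total = 29.91 + 314.6 = 345 m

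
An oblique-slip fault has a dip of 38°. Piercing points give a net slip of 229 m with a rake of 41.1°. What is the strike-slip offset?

173 m

strike-slip = net slip × cos(rake) = 229 m × cos(41.1°) = 173 m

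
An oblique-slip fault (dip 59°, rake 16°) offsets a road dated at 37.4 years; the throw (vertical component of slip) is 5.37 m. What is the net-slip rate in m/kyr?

dip-slip = throw / sin(dip) = 5.37 / sin(59°) = 6.265 m
net slip = dip-slip / sin(rake) = 6.265 / sin(16°) = 22.73 m
rate = 22.73 m / 37.4 years = 0.608 m/yr = 608 m/kyr

608 m/kyr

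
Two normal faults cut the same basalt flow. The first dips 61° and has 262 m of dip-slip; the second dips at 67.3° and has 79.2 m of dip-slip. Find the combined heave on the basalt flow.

heave_A = 262 × cos(61°) = 127 m
heave_B = 79.2 × cos(67.3°) = 30.56 m
total = 127 + 30.56 = 158 m

158 m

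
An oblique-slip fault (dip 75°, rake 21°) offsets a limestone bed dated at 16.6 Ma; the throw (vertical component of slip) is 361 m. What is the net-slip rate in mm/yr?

dip-slip = throw / sin(dip) = 361 / sin(75°) = 373.7 m
net slip = dip-slip / sin(rake) = 373.7 / sin(21°) = 1043 m
rate = 1043 m / 16.6 Ma = 0.0000628 m/yr = 0.0628 mm/yr

0.0628 mm/yr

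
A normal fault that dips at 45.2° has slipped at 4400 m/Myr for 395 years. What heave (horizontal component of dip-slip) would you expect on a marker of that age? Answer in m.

dip-slip = rate × time = 4400 m/Myr × 395 years = 1.738 m
heave = dip-slip × cos(dip) = 1.738 × cos(45.2°) = 1.22 m

1.22 m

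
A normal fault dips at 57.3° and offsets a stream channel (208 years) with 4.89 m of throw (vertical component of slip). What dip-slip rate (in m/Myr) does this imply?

dip-slip = throw / sin(dip) = 4.89 m / sin(57.3°) = 5.811 m
rate = 5.811 m / 208 years = 0.0279 m/yr = 27900 m/Myr

27900 m/Myr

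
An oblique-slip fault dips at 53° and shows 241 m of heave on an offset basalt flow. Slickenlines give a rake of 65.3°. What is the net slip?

dip-slip = heave / cos(dip) = 241 / cos(53°) = 400.5 m
net slip = dip-slip / sin(rake) = 400.5 / sin(65.3°) = 441 m

441 m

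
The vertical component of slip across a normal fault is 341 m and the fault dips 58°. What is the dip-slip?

dip-slip = throw / sin(dip) = 341 / sin(58°) = 402 m

402 m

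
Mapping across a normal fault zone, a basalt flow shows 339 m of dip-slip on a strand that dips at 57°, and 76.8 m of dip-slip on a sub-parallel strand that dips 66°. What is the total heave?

216 m

heave_A = 339 × cos(57°) = 184.6 m
heave_B = 76.8 × cos(66°) = 31.24 m
total = 184.6 + 31.24 = 216 m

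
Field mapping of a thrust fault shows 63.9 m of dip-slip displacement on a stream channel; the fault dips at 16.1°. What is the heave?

heave = dip-slip × cos(dip) = 63.9 m × cos(16.1°) = 61.4 m

61.4 m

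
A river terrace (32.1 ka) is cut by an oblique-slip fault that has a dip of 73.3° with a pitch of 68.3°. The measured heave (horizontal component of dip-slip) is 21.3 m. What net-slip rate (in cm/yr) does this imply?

0.249 cm/yr

dip-slip = heave / cos(dip) = 21.3 / cos(73.3°) = 74.12 m
net slip = dip-slip / sin(rake) = 74.12 / sin(68.3°) = 79.78 m
rate = 79.78 m / 32.1 ka = 0.00249 m/yr = 0.249 cm/yr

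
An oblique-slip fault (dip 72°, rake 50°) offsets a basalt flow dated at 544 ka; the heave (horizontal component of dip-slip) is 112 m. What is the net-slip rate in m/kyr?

0.870 m/kyr

dip-slip = heave / cos(dip) = 112 / cos(72°) = 362.4 m
net slip = dip-slip / sin(rake) = 362.4 / sin(50°) = 473.1 m
rate = 473.1 m / 544 ka = 0.000870 m/yr = 0.870 m/kyr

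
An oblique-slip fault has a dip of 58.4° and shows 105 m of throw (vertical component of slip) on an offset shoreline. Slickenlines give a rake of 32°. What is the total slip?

233 m

dip-slip = throw / sin(dip) = 105 / sin(58.4°) = 123.3 m
net slip = dip-slip / sin(rake) = 123.3 / sin(32°) = 233 m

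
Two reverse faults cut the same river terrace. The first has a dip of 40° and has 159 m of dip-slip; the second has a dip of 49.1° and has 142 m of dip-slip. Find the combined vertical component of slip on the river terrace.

throw_A = 159 × sin(40°) = 102.2 m
throw_B = 142 × sin(49.1°) = 107.3 m
total = 102.2 + 107.3 = 210 m

210 m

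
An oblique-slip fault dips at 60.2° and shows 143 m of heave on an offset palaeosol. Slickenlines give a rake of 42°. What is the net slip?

430 m

dip-slip = heave / cos(dip) = 143 / cos(60.2°) = 287.7 m
net slip = dip-slip / sin(rake) = 287.7 / sin(42°) = 430 m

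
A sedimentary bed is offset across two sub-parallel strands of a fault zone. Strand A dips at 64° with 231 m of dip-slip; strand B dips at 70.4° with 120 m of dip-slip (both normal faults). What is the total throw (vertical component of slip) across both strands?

321 m

throw_A = 231 × sin(64°) = 207.6 m
throw_B = 120 × sin(70.4°) = 113 m
total = 207.6 + 113 = 321 m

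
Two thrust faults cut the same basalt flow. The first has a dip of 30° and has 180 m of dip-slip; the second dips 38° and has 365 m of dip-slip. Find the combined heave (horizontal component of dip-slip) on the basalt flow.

444 m

heave_A = 180 × cos(30°) = 155.9 m
heave_B = 365 × cos(38°) = 287.6 m
total = 155.9 + 287.6 = 444 m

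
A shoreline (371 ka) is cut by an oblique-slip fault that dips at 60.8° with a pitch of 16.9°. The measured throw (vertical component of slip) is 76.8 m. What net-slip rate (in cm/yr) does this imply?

0.0816 cm/yr

dip-slip = throw / sin(dip) = 76.8 / sin(60.8°) = 87.98 m
net slip = dip-slip / sin(rake) = 87.98 / sin(16.9°) = 302.6 m
rate = 302.6 m / 371 ka = 0.000816 m/yr = 0.0816 cm/yr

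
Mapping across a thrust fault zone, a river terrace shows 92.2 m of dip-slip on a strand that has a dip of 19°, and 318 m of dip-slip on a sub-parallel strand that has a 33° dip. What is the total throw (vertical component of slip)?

203 m

throw_A = 92.2 × sin(19°) = 30.02 m
throw_B = 318 × sin(33°) = 173.2 m
total = 30.02 + 173.2 = 203 m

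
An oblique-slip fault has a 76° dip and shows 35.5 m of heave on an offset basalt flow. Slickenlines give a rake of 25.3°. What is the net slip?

343 m

dip-slip = heave / cos(dip) = 35.5 / cos(76°) = 146.7 m
net slip = dip-slip / sin(rake) = 146.7 / sin(25.3°) = 343 m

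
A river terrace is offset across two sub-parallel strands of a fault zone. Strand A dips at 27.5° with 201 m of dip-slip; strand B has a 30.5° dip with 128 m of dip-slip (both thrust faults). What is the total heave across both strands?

289 m

heave_A = 201 × cos(27.5°) = 178.3 m
heave_B = 128 × cos(30.5°) = 110.3 m
total = 178.3 + 110.3 = 289 m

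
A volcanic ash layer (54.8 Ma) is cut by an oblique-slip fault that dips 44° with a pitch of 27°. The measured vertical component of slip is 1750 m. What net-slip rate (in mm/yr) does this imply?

0.101 mm/yr

dip-slip = throw / sin(dip) = 1750 / sin(44°) = 2519 m
net slip = dip-slip / sin(rake) = 2519 / sin(27°) = 5549 m
rate = 5549 m / 54.8 Ma = 0.000101 m/yr = 0.101 mm/yr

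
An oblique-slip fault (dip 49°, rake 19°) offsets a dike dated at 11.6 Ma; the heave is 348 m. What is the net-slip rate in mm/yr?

dip-slip = heave / cos(dip) = 348 / cos(49°) = 530.4 m
net slip = dip-slip / sin(rake) = 530.4 / sin(19°) = 1629 m
rate = 1629 m / 11.6 Ma = 0.000140 m/yr = 0.140 mm/yr

0.140 mm/yr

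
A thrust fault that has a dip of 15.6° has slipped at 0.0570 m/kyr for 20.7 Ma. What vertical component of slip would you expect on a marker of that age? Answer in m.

317 m

dip-slip = rate × time = 0.0570 m/kyr × 20.7 Ma = 1180 m
throw = dip-slip × sin(dip) = 1180 × sin(15.6°) = 317 m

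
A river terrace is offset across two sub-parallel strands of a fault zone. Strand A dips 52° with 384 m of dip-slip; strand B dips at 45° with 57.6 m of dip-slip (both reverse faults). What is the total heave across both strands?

heave_A = 384 × cos(52°) = 236.4 m
heave_B = 57.6 × cos(45°) = 40.73 m
total = 236.4 + 40.73 = 277 m

277 m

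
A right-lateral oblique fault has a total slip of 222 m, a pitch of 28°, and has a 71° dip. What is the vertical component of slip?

dip-slip = net slip × sin(rake) = 222 m × sin(28°) = 104.2 m
throw = dip-slip × sin(dip) = 104.2 × sin(71°) = 98.5 m

98.5 m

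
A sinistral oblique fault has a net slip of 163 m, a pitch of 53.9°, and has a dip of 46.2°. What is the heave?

91.2 m

dip-slip = net slip × sin(rake) = 163 m × sin(53.9°) = 131.7 m
heave = dip-slip × cos(dip) = 131.7 × cos(46.2°) = 91.2 m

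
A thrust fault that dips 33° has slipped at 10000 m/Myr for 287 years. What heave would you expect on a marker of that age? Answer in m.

2.41 m

dip-slip = rate × time = 10000 m/Myr × 287 years = 2.870 m
heave = dip-slip × cos(dip) = 2.870 × cos(33°) = 2.41 m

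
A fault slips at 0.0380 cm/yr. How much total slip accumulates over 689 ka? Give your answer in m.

slip = rate × time = 0.0380 cm/yr × 689 ka = 262 m

262 m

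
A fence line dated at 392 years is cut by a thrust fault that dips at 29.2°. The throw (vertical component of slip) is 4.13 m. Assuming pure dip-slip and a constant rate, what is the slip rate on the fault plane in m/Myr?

21600 m/Myr

dip-slip = throw / sin(dip) = 4.13 m / sin(29.2°) = 8.466 m
rate = 8.466 m / 392 years = 0.0216 m/yr = 21600 m/Myr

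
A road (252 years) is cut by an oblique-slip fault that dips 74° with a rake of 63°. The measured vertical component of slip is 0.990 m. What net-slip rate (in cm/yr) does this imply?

dip-slip = throw / sin(dip) = 0.990 / sin(74°) = 1.030 m
net slip = dip-slip / sin(rake) = 1.030 / sin(63°) = 1.156 m
rate = 1.156 m / 252 years = 0.00459 m/yr = 0.459 cm/yr

0.459 cm/yr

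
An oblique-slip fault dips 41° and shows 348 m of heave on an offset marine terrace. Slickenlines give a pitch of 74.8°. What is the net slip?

478 m

dip-slip = heave / cos(dip) = 348 / cos(41°) = 461.1 m
net slip = dip-slip / sin(rake) = 461.1 / sin(74.8°) = 478 m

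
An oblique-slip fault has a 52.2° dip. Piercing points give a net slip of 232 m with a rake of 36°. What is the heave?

dip-slip = net slip × sin(rake) = 232 m × sin(36°) = 136.4 m
heave = dip-slip × cos(dip) = 136.4 × cos(52.2°) = 83.6 m

83.6 m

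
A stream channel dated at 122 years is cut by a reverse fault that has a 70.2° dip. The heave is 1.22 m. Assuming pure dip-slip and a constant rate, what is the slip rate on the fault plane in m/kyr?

29.5 m/kyr

dip-slip = heave / cos(dip) = 1.22 m / cos(70.2°) = 3.602 m
rate = 3.602 m / 122 years = 0.0295 m/yr = 29.5 m/kyr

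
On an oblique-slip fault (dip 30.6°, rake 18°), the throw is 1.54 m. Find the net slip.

dip-slip = throw / sin(dip) = 1.54 / sin(30.6°) = 3.025 m
net slip = dip-slip / sin(rake) = 3.025 / sin(18°) = 9.79 m

9.79 m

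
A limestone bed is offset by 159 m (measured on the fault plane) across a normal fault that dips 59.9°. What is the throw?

throw = dip-slip × sin(dip) = 159 m × sin(59.9°) = 138 m

138 m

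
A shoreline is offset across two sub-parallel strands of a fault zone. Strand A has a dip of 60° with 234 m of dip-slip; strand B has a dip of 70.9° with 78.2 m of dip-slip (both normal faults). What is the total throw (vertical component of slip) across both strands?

throw_A = 234 × sin(60°) = 202.6 m
throw_B = 78.2 × sin(70.9°) = 73.90 m
total = 202.6 + 73.90 = 277 m

277 m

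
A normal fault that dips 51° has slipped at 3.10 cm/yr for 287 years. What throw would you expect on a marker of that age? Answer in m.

6.91 m

dip-slip = rate × time = 3.10 cm/yr × 287 years = 8.897 m
throw = dip-slip × sin(dip) = 8.897 × sin(51°) = 6.91 m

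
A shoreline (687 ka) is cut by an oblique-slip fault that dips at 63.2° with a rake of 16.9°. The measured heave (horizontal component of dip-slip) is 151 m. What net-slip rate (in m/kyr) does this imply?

1.68 m/kyr

dip-slip = heave / cos(dip) = 151 / cos(63.2°) = 334.9 m
net slip = dip-slip / sin(rake) = 334.9 / sin(16.9°) = 1152 m
rate = 1152 m / 687 ka = 0.00168 m/yr = 1.68 m/kyr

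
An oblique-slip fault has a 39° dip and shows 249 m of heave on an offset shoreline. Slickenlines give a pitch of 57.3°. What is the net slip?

dip-slip = heave / cos(dip) = 249 / cos(39°) = 320.4 m
net slip = dip-slip / sin(rake) = 320.4 / sin(57.3°) = 381 m

381 m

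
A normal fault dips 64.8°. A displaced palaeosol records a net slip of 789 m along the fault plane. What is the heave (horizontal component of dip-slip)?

heave = dip-slip × cos(dip) = 789 m × cos(64.8°) = 336 m

336 m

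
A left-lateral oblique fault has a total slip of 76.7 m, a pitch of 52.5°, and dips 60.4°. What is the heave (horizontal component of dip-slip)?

dip-slip = net slip × sin(rake) = 76.7 m × sin(52.5°) = 60.85 m
heave = dip-slip × cos(dip) = 60.85 × cos(60.4°) = 30.1 m

30.1 m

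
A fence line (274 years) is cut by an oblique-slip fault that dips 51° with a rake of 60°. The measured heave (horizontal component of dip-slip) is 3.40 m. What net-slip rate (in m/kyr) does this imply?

22.8 m/kyr

dip-slip = heave / cos(dip) = 3.40 / cos(51°) = 5.403 m
net slip = dip-slip / sin(rake) = 5.403 / sin(60°) = 6.238 m
rate = 6.238 m / 274 years = 0.0228 m/yr = 22.8 m/kyr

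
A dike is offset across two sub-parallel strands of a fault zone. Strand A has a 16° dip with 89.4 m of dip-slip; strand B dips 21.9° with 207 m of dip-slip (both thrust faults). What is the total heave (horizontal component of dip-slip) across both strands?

278 m

heave_A = 89.4 × cos(16°) = 85.94 m
heave_B = 207 × cos(21.9°) = 192.1 m
total = 85.94 + 192.1 = 278 m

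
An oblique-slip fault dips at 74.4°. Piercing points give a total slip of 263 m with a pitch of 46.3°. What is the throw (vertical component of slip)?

183 m

dip-slip = net slip × sin(rake) = 263 m × sin(46.3°) = 190.1 m
throw = dip-slip × sin(dip) = 190.1 × sin(74.4°) = 183 m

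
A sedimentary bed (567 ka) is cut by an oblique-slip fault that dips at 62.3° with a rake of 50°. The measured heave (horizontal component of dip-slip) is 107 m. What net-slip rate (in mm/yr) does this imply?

dip-slip = heave / cos(dip) = 107 / cos(62.3°) = 230.2 m
net slip = dip-slip / sin(rake) = 230.2 / sin(50°) = 300.5 m
rate = 300.5 m / 567 ka = 0.000530 m/yr = 0.530 mm/yr

0.530 mm/yr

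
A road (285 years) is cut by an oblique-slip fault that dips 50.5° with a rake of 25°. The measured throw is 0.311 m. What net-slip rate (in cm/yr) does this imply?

0.335 cm/yr

dip-slip = throw / sin(dip) = 0.311 / sin(50.5°) = 0.4030 m
net slip = dip-slip / sin(rake) = 0.4030 / sin(25°) = 0.9537 m
rate = 0.9537 m / 285 years = 0.00335 m/yr = 0.335 cm/yr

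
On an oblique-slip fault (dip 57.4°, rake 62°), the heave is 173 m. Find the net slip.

dip-slip = heave / cos(dip) = 173 / cos(57.4°) = 321.1 m
net slip = dip-slip / sin(rake) = 321.1 / sin(62°) = 364 m

364 m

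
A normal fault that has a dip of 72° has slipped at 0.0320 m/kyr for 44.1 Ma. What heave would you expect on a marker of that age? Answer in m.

436 m

dip-slip = rate × time = 0.0320 m/kyr × 44.1 Ma = 1411 m
heave = dip-slip × cos(dip) = 1411 × cos(72°) = 436 m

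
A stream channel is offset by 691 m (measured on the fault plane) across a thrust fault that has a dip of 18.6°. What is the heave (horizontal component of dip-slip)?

heave = dip-slip × cos(dip) = 691 m × cos(18.6°) = 655 m

655 m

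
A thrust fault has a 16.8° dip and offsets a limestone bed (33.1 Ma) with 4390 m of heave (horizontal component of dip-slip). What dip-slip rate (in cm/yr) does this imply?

0.0139 cm/yr

dip-slip = heave / cos(dip) = 4390 m / cos(16.8°) = 4586 m
rate = 4586 m / 33.1 Ma = 0.000139 m/yr = 0.0139 cm/yr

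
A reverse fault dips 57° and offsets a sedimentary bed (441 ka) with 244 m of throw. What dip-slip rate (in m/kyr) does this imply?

0.660 m/kyr

dip-slip = throw / sin(dip) = 244 m / sin(57°) = 290.9 m
rate = 290.9 m / 441 ka = 0.000660 m/yr = 0.660 m/kyr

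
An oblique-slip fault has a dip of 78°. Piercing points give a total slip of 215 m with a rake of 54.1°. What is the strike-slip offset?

strike-slip = net slip × cos(rake) = 215 m × cos(54.1°) = 126 m

126 m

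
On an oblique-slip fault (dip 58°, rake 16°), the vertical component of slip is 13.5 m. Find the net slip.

57.8 m

dip-slip = throw / sin(dip) = 13.5 / sin(58°) = 15.92 m
net slip = dip-slip / sin(rake) = 15.92 / sin(16°) = 57.8 m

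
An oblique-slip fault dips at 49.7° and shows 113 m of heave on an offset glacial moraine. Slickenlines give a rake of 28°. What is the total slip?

372 m

dip-slip = heave / cos(dip) = 113 / cos(49.7°) = 174.7 m
net slip = dip-slip / sin(rake) = 174.7 / sin(28°) = 372 m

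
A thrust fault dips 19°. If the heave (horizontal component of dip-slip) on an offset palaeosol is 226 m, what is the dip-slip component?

239 m

dip-slip = heave / cos(dip) = 226 / cos(19°) = 239 m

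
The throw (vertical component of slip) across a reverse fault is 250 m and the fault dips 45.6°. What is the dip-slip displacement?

350 m

dip-slip = throw / sin(dip) = 250 / sin(45.6°) = 350 m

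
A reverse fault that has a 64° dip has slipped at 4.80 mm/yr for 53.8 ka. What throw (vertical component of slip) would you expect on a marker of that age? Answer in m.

dip-slip = rate × time = 4.80 mm/yr × 53.8 ka = 258.2 m
throw = dip-slip × sin(dip) = 258.2 × sin(64°) = 232 m

232 m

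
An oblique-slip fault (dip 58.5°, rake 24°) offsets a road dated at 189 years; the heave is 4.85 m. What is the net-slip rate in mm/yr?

121 mm/yr

dip-slip = heave / cos(dip) = 4.85 / cos(58.5°) = 9.282 m
net slip = dip-slip / sin(rake) = 9.282 / sin(24°) = 22.82 m
rate = 22.82 m / 189 years = 0.121 m/yr = 121 mm/yr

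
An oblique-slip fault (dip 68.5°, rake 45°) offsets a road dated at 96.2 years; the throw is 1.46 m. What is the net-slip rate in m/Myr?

dip-slip = throw / sin(dip) = 1.46 / sin(68.5°) = 1.569 m
net slip = dip-slip / sin(rake) = 1.569 / sin(45°) = 2.219 m
rate = 2.219 m / 96.2 years = 0.0231 m/yr = 23100 m/Myr

23100 m/Myr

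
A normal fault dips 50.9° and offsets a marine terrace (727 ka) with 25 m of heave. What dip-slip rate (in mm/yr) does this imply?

0.0545 mm/yr

dip-slip = heave / cos(dip) = 25 m / cos(50.9°) = 39.64 m
rate = 39.64 m / 727 ka = 0.0000545 m/yr = 0.0545 mm/yr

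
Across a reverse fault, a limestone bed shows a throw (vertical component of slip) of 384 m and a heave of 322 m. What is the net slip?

net slip = √(throw² + heave²) = √(384² + 322²) = 501 m

501 m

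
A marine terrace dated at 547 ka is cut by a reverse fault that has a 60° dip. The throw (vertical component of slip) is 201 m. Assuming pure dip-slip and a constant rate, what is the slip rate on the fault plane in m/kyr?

dip-slip = throw / sin(dip) = 201 m / sin(60°) = 232.1 m
rate = 232.1 m / 547 ka = 0.000424 m/yr = 0.424 m/kyr

0.424 m/kyr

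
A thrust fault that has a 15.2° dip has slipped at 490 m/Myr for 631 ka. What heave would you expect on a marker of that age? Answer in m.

298 m

dip-slip = rate × time = 490 m/Myr × 631 ka = 309.2 m
heave = dip-slip × cos(dip) = 309.2 × cos(15.2°) = 298 m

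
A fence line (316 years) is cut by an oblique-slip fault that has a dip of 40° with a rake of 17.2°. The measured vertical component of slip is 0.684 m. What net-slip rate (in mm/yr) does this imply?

11.4 mm/yr

dip-slip = throw / sin(dip) = 0.684 / sin(40°) = 1.064 m
net slip = dip-slip / sin(rake) = 1.064 / sin(17.2°) = 3.599 m
rate = 3.599 m / 316 years = 0.0114 m/yr = 11.4 mm/yr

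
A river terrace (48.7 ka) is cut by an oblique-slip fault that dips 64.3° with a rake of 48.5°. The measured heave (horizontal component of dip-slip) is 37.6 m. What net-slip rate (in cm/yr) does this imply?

dip-slip = heave / cos(dip) = 37.6 / cos(64.3°) = 86.70 m
net slip = dip-slip / sin(rake) = 86.70 / sin(48.5°) = 115.8 m
rate = 115.8 m / 48.7 ka = 0.00238 m/yr = 0.238 cm/yr

0.238 cm/yr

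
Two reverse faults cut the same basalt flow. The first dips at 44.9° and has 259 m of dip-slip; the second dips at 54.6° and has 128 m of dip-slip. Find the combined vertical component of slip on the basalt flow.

throw_A = 259 × sin(44.9°) = 182.8 m
throw_B = 128 × sin(54.6°) = 104.3 m
total = 182.8 + 104.3 = 287 m

287 m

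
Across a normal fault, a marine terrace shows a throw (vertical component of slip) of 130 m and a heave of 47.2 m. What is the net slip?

net slip = √(throw² + heave²) = √(130² + 47.2²) = 138 m

138 m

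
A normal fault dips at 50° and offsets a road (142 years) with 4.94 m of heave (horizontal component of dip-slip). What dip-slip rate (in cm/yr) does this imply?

5.41 cm/yr

dip-slip = heave / cos(dip) = 4.94 m / cos(50°) = 7.685 m
rate = 7.685 m / 142 years = 0.0541 m/yr = 5.41 cm/yr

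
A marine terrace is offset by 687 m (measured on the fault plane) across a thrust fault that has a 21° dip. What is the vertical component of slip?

throw = dip-slip × sin(dip) = 687 m × sin(21°) = 246 m

246 m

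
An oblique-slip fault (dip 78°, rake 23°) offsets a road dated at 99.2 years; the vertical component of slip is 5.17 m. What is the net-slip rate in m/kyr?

136 m/kyr

dip-slip = throw / sin(dip) = 5.17 / sin(78°) = 5.286 m
net slip = dip-slip / sin(rake) = 5.286 / sin(23°) = 13.53 m
rate = 13.53 m / 99.2 years = 0.136 m/yr = 136 m/kyr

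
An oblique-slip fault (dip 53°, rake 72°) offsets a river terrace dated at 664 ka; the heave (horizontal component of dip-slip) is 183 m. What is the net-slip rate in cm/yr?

dip-slip = heave / cos(dip) = 183 / cos(53°) = 304.1 m
net slip = dip-slip / sin(rake) = 304.1 / sin(72°) = 319.7 m
rate = 319.7 m / 664 ka = 0.000482 m/yr = 0.0482 cm/yr

0.0482 cm/yr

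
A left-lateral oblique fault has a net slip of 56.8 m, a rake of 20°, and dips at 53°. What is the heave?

dip-slip = net slip × sin(rake) = 56.8 m × sin(20°) = 19.43 m
heave = dip-slip × cos(dip) = 19.43 × cos(53°) = 11.7 m

11.7 m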